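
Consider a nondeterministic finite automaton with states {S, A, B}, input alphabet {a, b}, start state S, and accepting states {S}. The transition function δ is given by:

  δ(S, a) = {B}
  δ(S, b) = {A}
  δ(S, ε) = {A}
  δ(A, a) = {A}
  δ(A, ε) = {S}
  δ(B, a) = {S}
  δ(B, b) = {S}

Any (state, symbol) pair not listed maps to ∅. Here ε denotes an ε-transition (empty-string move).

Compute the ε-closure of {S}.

{S, A}

Begin with {S}.
ε-move S → A; add A.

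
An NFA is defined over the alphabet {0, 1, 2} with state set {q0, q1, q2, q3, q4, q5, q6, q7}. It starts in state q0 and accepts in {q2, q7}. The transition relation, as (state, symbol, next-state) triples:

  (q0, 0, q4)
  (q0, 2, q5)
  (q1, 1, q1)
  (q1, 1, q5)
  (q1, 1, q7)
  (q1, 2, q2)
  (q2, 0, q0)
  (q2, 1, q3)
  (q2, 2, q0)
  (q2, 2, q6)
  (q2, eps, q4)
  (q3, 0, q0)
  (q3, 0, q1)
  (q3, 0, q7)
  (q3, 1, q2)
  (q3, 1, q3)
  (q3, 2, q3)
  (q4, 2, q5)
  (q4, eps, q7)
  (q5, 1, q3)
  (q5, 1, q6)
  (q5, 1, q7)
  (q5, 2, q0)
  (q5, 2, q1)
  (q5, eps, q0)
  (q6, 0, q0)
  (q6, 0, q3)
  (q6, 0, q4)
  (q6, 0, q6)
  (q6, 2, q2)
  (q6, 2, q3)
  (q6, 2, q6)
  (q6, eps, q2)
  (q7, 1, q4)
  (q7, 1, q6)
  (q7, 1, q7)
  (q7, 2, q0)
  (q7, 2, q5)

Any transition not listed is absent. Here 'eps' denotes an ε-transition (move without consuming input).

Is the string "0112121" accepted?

Yes

Start in {q0}.
Read '0': q0→{q4}; union {q4}; ε-closure = {q4, q7}.
Read '1': q4→∅, q7→{q4, q6, q7}; union {q4, q6, q7}; ε-closure = {q2, q4, q6, q7}.
Read '1': q2→{q3}, q4→∅, q6→∅, q7→{q4, q6, q7}; union {q3, q4, q6, q7}; ε-closure = {q2, q3, q4, q6, q7}.
Read '2': q2→{q0, q6}, q3→{q3}, q4→{q5}, q6→{q2, q3, q6}, q7→{q0, q5}; union {q0, q2, q3, q5, q6}; ε-closure = {q0, q2, q3, q4, q5, q6, q7}.
Read '1': q0→∅, q2→{q3}, q3→{q2, q3}, q4→∅, q5→{q3, q6, q7}, q6→∅, q7→{q4, q6, q7}; now {q2, q3, q4, q6, q7}.
Read '2': q2→{q0, q6}, q3→{q3}, q4→{q5}, q6→{q2, q3, q6}, q7→{q0, q5}; union {q0, q2, q3, q5, q6}; ε-closure = {q0, q2, q3, q4, q5, q6, q7}.
Read '1': q0→∅, q2→{q3}, q3→{q2, q3}, q4→∅, q5→{q3, q6, q7}, q6→∅, q7→{q4, q6, q7}; now {q2, q3, q4, q6, q7}.
The final set {q2, q3, q4, q6, q7} contains the accepting states q2, q7.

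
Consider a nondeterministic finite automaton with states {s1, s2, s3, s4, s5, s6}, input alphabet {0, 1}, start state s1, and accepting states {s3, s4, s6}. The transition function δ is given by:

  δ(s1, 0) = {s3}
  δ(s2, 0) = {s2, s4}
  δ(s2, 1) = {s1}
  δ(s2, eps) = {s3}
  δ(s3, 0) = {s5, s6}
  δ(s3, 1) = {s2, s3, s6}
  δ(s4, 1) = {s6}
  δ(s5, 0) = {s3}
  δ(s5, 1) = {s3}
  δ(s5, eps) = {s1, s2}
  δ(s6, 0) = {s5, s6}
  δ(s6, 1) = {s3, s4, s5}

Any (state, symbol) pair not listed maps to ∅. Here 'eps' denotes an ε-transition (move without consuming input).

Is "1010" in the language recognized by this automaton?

Start in {s1}.
Read '1': {s1} → ∅.
The set is empty and remains empty for the remaining 3 symbols.
The final set ∅ contains no accepting state.

No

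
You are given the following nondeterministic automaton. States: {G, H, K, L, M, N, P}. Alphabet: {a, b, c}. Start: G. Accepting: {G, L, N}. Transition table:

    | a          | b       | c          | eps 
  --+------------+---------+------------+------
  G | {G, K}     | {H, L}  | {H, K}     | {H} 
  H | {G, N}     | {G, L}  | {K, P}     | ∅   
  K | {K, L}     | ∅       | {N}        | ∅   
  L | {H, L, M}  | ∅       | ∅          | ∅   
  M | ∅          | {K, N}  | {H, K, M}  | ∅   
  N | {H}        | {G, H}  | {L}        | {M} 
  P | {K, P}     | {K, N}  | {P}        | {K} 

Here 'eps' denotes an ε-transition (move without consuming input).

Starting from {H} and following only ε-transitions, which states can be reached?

Begin with {H}.
No ε-moves leave this set, so the closure equals the set itself.

{H}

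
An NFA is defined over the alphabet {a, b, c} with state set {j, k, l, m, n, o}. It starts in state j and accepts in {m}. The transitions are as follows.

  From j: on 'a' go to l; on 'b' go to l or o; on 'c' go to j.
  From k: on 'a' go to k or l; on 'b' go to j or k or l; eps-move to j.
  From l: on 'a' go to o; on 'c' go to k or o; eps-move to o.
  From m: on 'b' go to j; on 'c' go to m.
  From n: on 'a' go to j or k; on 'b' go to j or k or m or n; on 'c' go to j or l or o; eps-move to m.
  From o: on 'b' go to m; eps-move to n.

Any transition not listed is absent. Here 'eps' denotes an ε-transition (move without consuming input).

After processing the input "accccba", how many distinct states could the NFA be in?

Start in {j}.
Read 'a': {j} → {l, m, n, o}.
Read 'c': {l, m, n, o} → {j, k, l, m, n, o}.
Read 'c': {j, k, l, m, n, o} → {j, k, l, m, n, o}.
Read 'c': {j, k, l, m, n, o} → {j, k, l, m, n, o}.
Read 'c': {j, k, l, m, n, o} → {j, k, l, m, n, o}.
Read 'b': {j, k, l, m, n, o} → {j, k, l, m, n, o}.
Read 'a': {j, k, l, m, n, o} → {j, k, l, m, n, o}.
That set has 6 states.

6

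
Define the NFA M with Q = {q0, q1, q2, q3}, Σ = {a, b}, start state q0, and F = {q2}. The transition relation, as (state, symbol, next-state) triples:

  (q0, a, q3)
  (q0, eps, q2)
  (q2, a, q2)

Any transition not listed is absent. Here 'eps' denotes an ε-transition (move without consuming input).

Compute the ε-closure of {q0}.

{q0, q2}

Begin with {q0}.
ε-move q0 → q2; add q2.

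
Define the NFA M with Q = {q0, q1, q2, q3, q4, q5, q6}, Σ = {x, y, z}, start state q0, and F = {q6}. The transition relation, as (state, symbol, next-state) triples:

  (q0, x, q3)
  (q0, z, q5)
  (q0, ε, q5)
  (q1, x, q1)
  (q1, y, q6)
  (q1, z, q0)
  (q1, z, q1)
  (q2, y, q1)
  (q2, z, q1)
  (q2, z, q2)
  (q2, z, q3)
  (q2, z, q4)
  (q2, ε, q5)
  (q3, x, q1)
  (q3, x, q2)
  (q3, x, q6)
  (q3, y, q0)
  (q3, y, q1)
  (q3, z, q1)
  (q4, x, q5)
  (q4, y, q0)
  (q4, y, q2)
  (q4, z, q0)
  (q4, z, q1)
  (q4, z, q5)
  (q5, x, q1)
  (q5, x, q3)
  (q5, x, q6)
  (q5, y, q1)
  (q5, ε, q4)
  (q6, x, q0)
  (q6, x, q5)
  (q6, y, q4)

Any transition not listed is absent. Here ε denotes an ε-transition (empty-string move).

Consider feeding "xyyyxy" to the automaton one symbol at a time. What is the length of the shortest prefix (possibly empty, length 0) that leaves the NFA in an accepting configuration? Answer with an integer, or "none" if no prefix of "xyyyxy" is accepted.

1

Start: ε-closure({q0}) = {q0, q4, q5}.
Read 'x': q0→{q3}, q4→{q5}, q5→{q1, q3, q6}; union {q1, q3, q5, q6}; ε-closure = {q1, q3, q4, q5, q6}.
None of the earlier sets intersect F, but {q1, q3, q4, q5, q6} does.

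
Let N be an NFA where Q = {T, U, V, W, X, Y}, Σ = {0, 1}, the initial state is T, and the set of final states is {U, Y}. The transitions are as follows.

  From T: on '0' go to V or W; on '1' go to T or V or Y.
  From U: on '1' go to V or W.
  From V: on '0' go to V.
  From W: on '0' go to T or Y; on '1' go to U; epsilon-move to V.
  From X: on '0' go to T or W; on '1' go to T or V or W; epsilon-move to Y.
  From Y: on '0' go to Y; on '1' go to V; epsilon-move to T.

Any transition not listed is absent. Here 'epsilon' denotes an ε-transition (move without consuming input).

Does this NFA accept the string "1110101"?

Yes

Start in {T}.
Read '1': T→{T, V, Y}; now {T, V, Y}.
Read '1': T→{T, V, Y}, V→∅, Y→{V}; now {T, V, Y}.
Read '1': T→{T, V, Y}, V→∅, Y→{V}; now {T, V, Y}.
Read '0': T→{V, W}, V→{V}, Y→{Y}; union {V, W, Y}; ε-closure = {T, V, W, Y}.
Read '1': T→{T, V, Y}, V→∅, W→{U}, Y→{V}; now {T, U, V, Y}.
Read '0': T→{V, W}, U→∅, V→{V}, Y→{Y}; union {V, W, Y}; ε-closure = {T, V, W, Y}.
Read '1': T→{T, V, Y}, V→∅, W→{U}, Y→{V}; now {T, U, V, Y}.
The final set {T, U, V, Y} contains the accepting states U, Y.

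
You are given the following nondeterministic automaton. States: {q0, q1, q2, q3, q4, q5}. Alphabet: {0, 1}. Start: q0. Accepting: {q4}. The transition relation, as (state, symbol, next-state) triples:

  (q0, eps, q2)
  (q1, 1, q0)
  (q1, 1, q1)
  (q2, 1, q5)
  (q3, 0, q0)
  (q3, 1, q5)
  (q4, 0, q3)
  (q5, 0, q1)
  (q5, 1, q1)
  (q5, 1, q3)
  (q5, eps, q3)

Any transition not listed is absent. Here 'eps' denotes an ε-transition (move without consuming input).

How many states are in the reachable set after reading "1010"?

Start: ε-closure({q0}) = {q0, q2}.
Read '1': q0→∅, q2→{q5}; union {q5}; ε-closure = {q3, q5}.
Read '0': q3→{q0}, q5→{q1}; union {q0, q1}; ε-closure = {q0, q1, q2}.
Read '1': q0→∅, q1→{q0, q1}, q2→{q5}; union {q0, q1, q5}; ε-closure = {q0, q1, q2, q3, q5}.
Read '0': q0→∅, q1→∅, q2→∅, q3→{q0}, q5→{q1}; union {q0, q1}; ε-closure = {q0, q1, q2}.
That set has 3 states.

3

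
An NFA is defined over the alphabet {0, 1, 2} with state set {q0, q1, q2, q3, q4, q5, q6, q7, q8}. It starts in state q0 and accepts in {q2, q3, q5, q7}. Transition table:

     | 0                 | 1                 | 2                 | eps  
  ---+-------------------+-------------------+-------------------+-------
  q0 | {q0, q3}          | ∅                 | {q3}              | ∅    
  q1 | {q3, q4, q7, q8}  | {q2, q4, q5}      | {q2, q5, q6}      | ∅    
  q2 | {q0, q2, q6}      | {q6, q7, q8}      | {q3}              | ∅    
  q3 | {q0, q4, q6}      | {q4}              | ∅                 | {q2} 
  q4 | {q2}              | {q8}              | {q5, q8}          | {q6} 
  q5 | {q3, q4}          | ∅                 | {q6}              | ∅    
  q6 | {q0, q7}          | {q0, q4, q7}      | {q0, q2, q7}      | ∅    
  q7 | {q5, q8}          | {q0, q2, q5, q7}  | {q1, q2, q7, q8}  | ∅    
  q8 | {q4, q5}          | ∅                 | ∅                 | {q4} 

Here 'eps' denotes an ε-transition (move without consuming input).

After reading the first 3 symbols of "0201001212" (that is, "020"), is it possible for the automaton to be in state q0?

Start in {q0}.
Read '0': q0→{q0, q3}; union {q0, q3}; ε-closure = {q0, q2, q3}.
Read '2': q0→{q3}, q2→{q3}, q3→∅; union {q3}; ε-closure = {q2, q3}.
Read '0': q2→{q0, q2, q6}, q3→{q0, q4, q6}; now {q0, q2, q4, q6}.
State q0 is in {q0, q2, q4, q6}.

Yes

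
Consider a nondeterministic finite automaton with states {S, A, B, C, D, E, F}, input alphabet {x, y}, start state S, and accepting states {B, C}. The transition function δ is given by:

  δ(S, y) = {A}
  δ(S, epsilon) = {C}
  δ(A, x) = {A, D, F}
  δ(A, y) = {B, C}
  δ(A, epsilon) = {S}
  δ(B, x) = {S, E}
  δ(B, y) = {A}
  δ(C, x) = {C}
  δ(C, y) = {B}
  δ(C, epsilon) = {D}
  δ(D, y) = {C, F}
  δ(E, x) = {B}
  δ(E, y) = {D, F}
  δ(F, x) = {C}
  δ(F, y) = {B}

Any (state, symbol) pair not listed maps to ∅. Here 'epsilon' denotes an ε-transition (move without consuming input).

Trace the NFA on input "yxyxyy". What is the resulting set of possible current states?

Start: ε-closure({S}) = {S, C, D}.
Read 'y': {S, C, D} → {S, A, B, C, D, F}.
Read 'x': {S, A, B, C, D, F} → {S, A, C, D, E, F}.
Read 'y': {S, A, C, D, E, F} → {S, A, B, C, D, F}.
Read 'x': {S, A, B, C, D, F} → {S, A, C, D, E, F}.
Read 'y': {S, A, C, D, E, F} → {S, A, B, C, D, F}.
Read 'y': {S, A, B, C, D, F} → {S, A, B, C, D, F}.

{S, A, B, C, D, F}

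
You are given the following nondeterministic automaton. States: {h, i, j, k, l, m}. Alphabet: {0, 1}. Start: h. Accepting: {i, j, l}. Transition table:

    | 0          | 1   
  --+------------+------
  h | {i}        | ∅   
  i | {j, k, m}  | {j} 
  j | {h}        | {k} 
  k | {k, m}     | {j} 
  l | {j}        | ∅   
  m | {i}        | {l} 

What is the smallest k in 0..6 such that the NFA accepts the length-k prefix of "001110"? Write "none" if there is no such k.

1

Start in {h}.
Read '0': {h} → {i}.
None of the earlier sets intersect F, but {i} does.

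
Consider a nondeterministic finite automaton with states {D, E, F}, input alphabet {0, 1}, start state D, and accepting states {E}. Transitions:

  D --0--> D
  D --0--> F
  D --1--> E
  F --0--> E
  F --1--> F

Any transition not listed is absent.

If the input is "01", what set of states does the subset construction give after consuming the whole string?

{E, F}

Start in {D}.
Read '0': {D} → {D, F}.
Read '1': {D, F} → {E, F}.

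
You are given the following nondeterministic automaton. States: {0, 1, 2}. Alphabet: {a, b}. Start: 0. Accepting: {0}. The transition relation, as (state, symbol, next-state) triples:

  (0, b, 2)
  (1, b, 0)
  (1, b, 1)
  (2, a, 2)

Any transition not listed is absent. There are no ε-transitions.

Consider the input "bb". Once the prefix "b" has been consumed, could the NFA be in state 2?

Yes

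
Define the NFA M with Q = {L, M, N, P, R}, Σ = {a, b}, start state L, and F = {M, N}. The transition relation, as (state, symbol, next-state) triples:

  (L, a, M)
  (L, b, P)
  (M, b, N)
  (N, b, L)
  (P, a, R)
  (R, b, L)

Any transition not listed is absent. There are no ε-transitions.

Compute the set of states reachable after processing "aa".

Start in {L}.
Read 'a': L→{M}; now {M}.
Read 'a': M→∅; now ∅.

∅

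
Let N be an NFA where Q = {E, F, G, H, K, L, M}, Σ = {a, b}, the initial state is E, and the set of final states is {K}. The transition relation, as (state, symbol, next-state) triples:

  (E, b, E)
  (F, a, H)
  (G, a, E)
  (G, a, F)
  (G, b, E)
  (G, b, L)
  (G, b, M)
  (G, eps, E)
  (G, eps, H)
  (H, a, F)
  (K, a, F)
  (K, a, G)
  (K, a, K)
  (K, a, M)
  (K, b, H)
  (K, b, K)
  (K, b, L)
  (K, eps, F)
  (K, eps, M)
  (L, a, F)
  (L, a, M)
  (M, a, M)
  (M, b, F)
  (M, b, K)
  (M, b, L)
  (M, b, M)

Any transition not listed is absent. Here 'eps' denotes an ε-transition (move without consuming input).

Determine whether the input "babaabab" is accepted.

No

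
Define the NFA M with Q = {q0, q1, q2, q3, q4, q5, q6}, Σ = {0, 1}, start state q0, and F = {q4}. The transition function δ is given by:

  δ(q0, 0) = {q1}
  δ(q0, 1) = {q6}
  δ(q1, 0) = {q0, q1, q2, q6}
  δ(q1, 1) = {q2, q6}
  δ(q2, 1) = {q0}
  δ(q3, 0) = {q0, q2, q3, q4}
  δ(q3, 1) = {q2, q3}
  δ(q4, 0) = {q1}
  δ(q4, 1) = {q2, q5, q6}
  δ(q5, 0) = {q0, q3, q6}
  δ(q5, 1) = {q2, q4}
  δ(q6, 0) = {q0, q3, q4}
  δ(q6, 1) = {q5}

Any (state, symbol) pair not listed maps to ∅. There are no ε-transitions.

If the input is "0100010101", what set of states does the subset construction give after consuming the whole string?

Start in {q0}.
Read '0': {q0} → {q1}.
Read '1': {q1} → {q2, q6}.
Read '0': {q2, q6} → {q0, q3, q4}.
Read '0': {q0, q3, q4} → {q0, q1, q2, q3, q4}.
Read '0': {q0, q1, q2, q3, q4} → {q0, q1, q2, q3, q4, q6}.
Read '1': {q0, q1, q2, q3, q4, q6} → {q0, q2, q3, q5, q6}.
Read '0': {q0, q2, q3, q5, q6} → {q0, q1, q2, q3, q4, q6}.
Read '1': {q0, q1, q2, q3, q4, q6} → {q0, q2, q3, q5, q6}.
Read '0': {q0, q2, q3, q5, q6} → {q0, q1, q2, q3, q4, q6}.
Read '1': {q0, q1, q2, q3, q4, q6} → {q0, q2, q3, q5, q6}.

{q0, q2, q3, q5, q6}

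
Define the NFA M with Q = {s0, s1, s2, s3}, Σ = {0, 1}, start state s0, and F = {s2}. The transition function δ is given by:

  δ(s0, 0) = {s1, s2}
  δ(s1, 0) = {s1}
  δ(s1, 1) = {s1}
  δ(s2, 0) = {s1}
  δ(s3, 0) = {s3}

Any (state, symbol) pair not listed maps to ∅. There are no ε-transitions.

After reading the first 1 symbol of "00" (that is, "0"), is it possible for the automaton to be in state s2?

Yes

Start in {s0}.
Read '0': {s0} → {s1, s2}.
State s2 is in {s1, s2}.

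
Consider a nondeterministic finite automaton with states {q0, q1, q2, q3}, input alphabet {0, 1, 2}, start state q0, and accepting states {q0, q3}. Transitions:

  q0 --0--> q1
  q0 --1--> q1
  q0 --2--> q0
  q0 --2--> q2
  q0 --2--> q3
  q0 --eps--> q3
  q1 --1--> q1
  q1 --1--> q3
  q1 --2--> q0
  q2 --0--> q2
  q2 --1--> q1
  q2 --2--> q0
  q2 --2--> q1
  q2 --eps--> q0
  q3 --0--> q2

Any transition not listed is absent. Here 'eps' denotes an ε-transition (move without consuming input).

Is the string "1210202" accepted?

No

Start: ε-closure({q0}) = {q0, q3}.
Read '1': q0→{q1}, q3→∅; now {q1}.
Read '2': q1→{q0}; union {q0}; ε-closure = {q0, q3}.
Read '1': q0→{q1}, q3→∅; now {q1}.
Read '0': q1→∅; now ∅.
The set is empty and remains empty for the remaining 3 symbols.
The final set ∅ contains no accepting state.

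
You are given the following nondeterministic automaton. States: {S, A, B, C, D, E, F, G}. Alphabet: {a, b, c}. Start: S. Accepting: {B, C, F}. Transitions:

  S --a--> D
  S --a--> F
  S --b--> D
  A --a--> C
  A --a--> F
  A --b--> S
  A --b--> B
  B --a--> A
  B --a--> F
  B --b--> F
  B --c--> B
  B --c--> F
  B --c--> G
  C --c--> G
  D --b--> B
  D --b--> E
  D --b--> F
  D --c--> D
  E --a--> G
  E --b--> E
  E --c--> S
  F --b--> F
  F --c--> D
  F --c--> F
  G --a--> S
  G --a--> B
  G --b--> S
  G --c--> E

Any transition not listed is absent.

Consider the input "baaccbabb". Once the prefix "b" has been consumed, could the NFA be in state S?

No

Start in {S}.
Read 'b': {S} → {D}.
State S is not in {D}.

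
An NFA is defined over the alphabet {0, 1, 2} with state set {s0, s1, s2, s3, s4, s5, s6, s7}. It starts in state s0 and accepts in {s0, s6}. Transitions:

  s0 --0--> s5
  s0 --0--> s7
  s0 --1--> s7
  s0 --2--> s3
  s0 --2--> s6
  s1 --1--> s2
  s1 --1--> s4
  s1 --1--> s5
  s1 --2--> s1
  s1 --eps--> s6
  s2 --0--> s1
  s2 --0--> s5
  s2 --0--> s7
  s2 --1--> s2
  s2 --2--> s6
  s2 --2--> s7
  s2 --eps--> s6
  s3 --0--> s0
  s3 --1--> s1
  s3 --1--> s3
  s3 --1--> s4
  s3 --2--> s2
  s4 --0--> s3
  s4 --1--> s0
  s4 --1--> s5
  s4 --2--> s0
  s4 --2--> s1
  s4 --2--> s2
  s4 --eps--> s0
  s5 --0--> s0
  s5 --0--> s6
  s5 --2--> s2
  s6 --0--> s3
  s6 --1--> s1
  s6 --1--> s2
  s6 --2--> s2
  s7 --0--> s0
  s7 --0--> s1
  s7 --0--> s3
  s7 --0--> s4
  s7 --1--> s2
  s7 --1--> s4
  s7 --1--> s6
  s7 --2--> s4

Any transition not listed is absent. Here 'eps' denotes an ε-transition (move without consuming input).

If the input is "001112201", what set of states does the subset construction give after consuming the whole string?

{s0, s1, s2, s3, s4, s5, s6, s7}

Start in {s0}.
Read '0': s0→{s5, s7}; now {s5, s7}.
Read '0': s5→{s0, s6}, s7→{s0, s1, s3, s4}; now {s0, s1, s3, s4, s6}.
Read '1': s0→{s7}, s1→{s2, s4, s5}, s3→{s1, s3, s4}, s4→{s0, s5}, s6→{s1, s2}; union {s0, s1, s2, s3, s4, s5, s7}; ε-closure = {s0, s1, s2, s3, s4, s5, s6, s7}.
Read '1': s0→{s7}, s1→{s2, s4, s5}, s2→{s2}, s3→{s1, s3, s4}, s4→{s0, s5}, s5→∅, s6→{s1, s2}, s7→{s2, s4, s6}; now {s0, s1, s2, s3, s4, s5, s6, s7}.
Read '1': s0→{s7}, s1→{s2, s4, s5}, s2→{s2}, s3→{s1, s3, s4}, s4→{s0, s5}, s5→∅, s6→{s1, s2}, s7→{s2, s4, s6}; now {s0, s1, s2, s3, s4, s5, s6, s7}.
Read '2': s0→{s3, s6}, s1→{s1}, s2→{s6, s7}, s3→{s2}, s4→{s0, s1, s2}, s5→{s2}, s6→{s2}, s7→{s4}; now {s0, s1, s2, s3, s4, s6, s7}.
Read '2': s0→{s3, s6}, s1→{s1}, s2→{s6, s7}, s3→{s2}, s4→{s0, s1, s2}, s6→{s2}, s7→{s4}; now {s0, s1, s2, s3, s4, s6, s7}.
Read '0': s0→{s5, s7}, s1→∅, s2→{s1, s5, s7}, s3→{s0}, s4→{s3}, s6→{s3}, s7→{s0, s1, s3, s4}; union {s0, s1, s3, s4, s5, s7}; ε-closure = {s0, s1, s3, s4, s5, s6, s7}.
Read '1': s0→{s7}, s1→{s2, s4, s5}, s3→{s1, s3, s4}, s4→{s0, s5}, s5→∅, s6→{s1, s2}, s7→{s2, s4, s6}; now {s0, s1, s2, s3, s4, s5, s6, s7}.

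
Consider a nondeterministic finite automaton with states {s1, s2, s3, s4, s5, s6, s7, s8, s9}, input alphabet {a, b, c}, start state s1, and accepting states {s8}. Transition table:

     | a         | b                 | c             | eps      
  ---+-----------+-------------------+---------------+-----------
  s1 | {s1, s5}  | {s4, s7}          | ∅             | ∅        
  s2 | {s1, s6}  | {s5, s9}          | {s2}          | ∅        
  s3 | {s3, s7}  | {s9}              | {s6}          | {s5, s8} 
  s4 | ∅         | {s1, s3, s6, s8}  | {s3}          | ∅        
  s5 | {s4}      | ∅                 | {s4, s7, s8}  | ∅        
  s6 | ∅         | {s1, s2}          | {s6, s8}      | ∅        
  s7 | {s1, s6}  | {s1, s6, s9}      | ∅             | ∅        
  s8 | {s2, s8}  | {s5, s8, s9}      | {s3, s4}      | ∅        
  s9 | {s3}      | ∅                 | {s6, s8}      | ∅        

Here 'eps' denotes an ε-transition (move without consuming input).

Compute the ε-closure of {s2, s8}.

Begin with {s2, s8}.
No ε-moves leave this set, so the closure equals the set itself.

{s2, s8}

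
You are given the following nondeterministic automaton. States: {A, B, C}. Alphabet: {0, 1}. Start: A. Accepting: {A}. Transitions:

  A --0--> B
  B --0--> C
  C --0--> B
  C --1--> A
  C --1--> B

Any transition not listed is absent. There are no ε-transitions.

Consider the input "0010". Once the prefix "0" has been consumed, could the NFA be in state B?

Start in {A}.
Read '0': {A} → {B}.
State B is in {B}.

Yes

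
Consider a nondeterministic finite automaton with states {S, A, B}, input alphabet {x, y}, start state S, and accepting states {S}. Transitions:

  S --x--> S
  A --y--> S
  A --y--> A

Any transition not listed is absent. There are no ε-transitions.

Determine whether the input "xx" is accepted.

Yes

Start in {S}.
Read 'x': S→{S}; now {S}.
Read 'x': S→{S}; now {S}.
The final set {S} contains the accepting state S.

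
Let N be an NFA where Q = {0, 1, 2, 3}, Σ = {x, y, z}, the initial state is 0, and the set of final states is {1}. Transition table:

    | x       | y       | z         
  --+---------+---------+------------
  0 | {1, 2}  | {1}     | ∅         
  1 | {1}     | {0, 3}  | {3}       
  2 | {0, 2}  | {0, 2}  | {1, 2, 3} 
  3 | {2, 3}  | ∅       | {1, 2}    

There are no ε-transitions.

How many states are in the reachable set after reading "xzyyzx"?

4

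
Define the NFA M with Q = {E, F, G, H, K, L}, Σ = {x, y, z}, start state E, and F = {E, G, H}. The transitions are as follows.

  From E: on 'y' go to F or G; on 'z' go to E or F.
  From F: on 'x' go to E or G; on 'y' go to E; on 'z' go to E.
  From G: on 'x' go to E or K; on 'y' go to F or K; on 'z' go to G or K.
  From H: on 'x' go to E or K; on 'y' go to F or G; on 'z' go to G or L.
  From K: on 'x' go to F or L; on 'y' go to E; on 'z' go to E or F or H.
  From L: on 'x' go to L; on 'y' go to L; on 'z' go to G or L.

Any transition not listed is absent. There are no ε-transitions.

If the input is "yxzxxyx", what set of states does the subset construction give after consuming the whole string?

{E, F, G, K, L}

Start in {E}.
Read 'y': E→{F, G}; now {F, G}.
Read 'x': F→{E, G}, G→{E, K}; now {E, G, K}.
Read 'z': E→{E, F}, G→{G, K}, K→{E, F, H}; now {E, F, G, H, K}.
Read 'x': E→∅, F→{E, G}, G→{E, K}, H→{E, K}, K→{F, L}; now {E, F, G, K, L}.
Read 'x': E→∅, F→{E, G}, G→{E, K}, K→{F, L}, L→{L}; now {E, F, G, K, L}.
Read 'y': E→{F, G}, F→{E}, G→{F, K}, K→{E}, L→{L}; now {E, F, G, K, L}.
Read 'x': E→∅, F→{E, G}, G→{E, K}, K→{F, L}, L→{L}; now {E, F, G, K, L}.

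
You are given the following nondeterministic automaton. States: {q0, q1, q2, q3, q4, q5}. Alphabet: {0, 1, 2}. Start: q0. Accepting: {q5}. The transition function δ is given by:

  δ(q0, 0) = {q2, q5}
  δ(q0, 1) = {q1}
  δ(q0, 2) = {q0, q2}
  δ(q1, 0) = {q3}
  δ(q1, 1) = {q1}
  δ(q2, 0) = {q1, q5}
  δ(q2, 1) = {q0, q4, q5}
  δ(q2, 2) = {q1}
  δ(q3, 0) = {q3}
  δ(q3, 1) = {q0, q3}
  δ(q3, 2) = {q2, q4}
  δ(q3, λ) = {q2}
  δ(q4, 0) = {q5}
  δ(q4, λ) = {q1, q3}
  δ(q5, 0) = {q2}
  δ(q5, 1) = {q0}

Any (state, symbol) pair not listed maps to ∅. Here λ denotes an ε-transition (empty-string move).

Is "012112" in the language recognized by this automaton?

Start in {q0}.
Read '0': {q0} → {q2, q5}.
Read '1': {q2, q5} → {q0, q1, q2, q3, q4, q5}.
Read '2': {q0, q1, q2, q3, q4, q5} → {q0, q1, q2, q3, q4}.
Read '1': {q0, q1, q2, q3, q4} → {q0, q1, q2, q3, q4, q5}.
Read '1': {q0, q1, q2, q3, q4, q5} → {q0, q1, q2, q3, q4, q5}.
Read '2': {q0, q1, q2, q3, q4, q5} → {q0, q1, q2, q3, q4}.
The final set {q0, q1, q2, q3, q4} contains no accepting state.

No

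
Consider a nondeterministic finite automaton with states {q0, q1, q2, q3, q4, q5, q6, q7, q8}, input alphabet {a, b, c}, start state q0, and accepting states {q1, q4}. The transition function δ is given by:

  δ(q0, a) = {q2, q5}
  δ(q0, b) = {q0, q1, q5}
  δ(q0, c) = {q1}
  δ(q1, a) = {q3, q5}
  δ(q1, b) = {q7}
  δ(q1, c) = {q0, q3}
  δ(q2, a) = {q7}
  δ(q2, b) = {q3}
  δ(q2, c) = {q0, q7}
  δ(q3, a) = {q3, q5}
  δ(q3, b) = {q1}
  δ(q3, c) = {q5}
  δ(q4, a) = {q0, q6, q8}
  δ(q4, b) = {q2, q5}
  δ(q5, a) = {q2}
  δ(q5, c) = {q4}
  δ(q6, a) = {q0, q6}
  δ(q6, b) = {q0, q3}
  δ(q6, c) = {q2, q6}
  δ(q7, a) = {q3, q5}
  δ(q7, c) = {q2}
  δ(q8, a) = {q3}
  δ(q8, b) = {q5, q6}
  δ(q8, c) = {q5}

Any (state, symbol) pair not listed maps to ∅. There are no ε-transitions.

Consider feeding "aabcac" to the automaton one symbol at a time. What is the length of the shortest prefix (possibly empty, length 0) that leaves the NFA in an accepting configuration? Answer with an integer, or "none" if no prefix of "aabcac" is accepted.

none

Start in {q0}.
Read 'a': q0→{q2, q5}; now {q2, q5}.
Read 'a': q2→{q7}, q5→{q2}; now {q2, q7}.
Read 'b': q2→{q3}, q7→∅; now {q3}.
Read 'c': q3→{q5}; now {q5}.
Read 'a': q5→{q2}; now {q2}.
Read 'c': q2→{q0, q7}; now {q0, q7}.
No reachable set along the way intersects F.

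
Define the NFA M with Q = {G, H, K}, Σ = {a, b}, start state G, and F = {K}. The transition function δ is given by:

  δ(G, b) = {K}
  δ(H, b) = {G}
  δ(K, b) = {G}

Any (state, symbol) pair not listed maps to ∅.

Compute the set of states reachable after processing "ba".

∅

Start in {G}.
Read 'b': G→{K}; now {K}.
Read 'a': K→∅; now ∅.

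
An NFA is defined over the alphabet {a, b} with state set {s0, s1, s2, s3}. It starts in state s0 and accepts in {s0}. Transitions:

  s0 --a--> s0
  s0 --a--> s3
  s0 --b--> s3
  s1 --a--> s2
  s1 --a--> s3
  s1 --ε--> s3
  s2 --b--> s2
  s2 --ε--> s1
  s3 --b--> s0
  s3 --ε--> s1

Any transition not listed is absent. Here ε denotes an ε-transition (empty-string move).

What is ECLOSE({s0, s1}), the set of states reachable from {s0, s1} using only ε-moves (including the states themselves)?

Begin with {s0, s1}.
ε-move s1 → s3; add s3.

{s0, s1, s3}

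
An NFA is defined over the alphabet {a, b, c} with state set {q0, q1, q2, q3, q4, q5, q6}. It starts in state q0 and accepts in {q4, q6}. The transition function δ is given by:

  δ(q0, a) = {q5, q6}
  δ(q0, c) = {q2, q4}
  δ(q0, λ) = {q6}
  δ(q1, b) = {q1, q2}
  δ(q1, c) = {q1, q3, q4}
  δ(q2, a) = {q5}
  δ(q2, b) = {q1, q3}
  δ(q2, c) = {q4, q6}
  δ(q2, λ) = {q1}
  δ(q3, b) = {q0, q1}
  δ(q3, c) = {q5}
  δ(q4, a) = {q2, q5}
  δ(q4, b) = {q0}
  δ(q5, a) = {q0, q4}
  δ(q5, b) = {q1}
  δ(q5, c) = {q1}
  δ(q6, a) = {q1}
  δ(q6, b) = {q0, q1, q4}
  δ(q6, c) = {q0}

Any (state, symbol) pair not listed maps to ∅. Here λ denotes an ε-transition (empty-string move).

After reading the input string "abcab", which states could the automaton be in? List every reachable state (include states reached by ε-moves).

{q0, q1, q2, q3, q4, q6}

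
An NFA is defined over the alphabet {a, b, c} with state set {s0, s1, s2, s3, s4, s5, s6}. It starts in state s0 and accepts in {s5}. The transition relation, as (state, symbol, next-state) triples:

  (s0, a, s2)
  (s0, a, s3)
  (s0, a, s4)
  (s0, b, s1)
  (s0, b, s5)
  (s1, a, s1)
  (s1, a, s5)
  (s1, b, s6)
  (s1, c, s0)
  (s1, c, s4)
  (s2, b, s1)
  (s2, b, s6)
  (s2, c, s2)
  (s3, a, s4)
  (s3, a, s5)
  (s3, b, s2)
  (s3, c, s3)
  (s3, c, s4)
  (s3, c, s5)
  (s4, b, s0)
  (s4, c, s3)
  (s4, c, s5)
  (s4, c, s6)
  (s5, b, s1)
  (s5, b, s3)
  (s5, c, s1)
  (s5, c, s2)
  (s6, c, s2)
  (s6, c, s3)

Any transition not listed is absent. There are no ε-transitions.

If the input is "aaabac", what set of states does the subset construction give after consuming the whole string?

∅

Start in {s0}.
Read 'a': {s0} → {s2, s3, s4}.
Read 'a': {s2, s3, s4} → {s4, s5}.
Read 'a': {s4, s5} → ∅.
The set is empty and remains empty for the remaining 3 symbols.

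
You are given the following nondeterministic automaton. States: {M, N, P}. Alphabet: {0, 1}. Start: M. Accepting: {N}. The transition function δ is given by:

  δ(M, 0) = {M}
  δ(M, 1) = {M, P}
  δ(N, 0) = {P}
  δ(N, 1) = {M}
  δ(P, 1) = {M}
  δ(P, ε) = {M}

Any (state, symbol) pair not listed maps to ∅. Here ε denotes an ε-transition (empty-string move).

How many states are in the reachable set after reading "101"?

Start in {M}.
Read '1': {M} → {M, P}.
Read '0': {M, P} → {M}.
Read '1': {M} → {M, P}.
That set has 2 states.

2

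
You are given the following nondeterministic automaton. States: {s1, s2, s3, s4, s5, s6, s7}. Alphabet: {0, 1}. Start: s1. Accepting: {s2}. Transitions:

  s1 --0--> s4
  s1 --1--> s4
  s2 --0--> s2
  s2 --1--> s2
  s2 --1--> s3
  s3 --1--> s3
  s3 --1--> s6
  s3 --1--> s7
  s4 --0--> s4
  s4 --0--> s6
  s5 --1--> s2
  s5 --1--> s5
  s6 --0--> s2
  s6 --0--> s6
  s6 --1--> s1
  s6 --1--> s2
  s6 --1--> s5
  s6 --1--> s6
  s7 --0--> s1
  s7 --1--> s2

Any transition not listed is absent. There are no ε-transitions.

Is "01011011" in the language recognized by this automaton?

Start in {s1}.
Read '0': s1→{s4}; now {s4}.
Read '1': s4→∅; now ∅.
The set is empty and remains empty for the remaining 6 symbols.
The final set ∅ contains no accepting state.

No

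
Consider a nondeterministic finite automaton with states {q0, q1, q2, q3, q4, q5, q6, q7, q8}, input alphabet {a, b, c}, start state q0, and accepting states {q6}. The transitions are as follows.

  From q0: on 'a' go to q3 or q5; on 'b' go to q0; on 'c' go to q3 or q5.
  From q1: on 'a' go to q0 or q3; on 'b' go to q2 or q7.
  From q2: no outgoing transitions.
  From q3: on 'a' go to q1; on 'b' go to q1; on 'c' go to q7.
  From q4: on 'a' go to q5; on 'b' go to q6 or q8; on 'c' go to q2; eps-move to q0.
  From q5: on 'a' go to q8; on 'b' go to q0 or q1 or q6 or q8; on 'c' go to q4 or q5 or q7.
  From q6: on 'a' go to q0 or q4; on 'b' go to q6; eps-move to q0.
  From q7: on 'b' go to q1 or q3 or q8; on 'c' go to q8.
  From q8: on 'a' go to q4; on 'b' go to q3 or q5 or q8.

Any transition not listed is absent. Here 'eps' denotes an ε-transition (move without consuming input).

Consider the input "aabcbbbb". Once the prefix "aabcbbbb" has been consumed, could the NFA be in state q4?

Start in {q0}.
Read 'a': {q0} → {q3, q5}.
Read 'a': {q3, q5} → {q1, q8}.
Read 'b': {q1, q8} → {q2, q3, q5, q7, q8}.
Read 'c': {q2, q3, q5, q7, q8} → {q0, q4, q5, q7, q8}.
Read 'b': {q0, q4, q5, q7, q8} → {q0, q1, q3, q5, q6, q8}.
Read 'b': {q0, q1, q3, q5, q6, q8} → {q0, q1, q2, q3, q5, q6, q7, q8}.
Read 'b': {q0, q1, q2, q3, q5, q6, q7, q8} → {q0, q1, q2, q3, q5, q6, q7, q8}.
Read 'b': {q0, q1, q2, q3, q5, q6, q7, q8} → {q0, q1, q2, q3, q5, q6, q7, q8}.
State q4 is not in {q0, q1, q2, q3, q5, q6, q7, q8}.

No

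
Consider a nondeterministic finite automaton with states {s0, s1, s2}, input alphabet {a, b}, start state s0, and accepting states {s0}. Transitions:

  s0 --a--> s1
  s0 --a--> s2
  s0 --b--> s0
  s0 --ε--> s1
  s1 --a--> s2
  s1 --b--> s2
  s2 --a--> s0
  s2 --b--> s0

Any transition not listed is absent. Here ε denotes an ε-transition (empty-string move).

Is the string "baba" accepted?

Start: ε-closure({s0}) = {s0, s1}.
Read 'b': s0→{s0}, s1→{s2}; union {s0, s2}; ε-closure = {s0, s1, s2}.
Read 'a': s0→{s1, s2}, s1→{s2}, s2→{s0}; now {s0, s1, s2}.
Read 'b': s0→{s0}, s1→{s2}, s2→{s0}; union {s0, s2}; ε-closure = {s0, s1, s2}.
Read 'a': s0→{s1, s2}, s1→{s2}, s2→{s0}; now {s0, s1, s2}.
The final set {s0, s1, s2} contains the accepting state s0.

Yes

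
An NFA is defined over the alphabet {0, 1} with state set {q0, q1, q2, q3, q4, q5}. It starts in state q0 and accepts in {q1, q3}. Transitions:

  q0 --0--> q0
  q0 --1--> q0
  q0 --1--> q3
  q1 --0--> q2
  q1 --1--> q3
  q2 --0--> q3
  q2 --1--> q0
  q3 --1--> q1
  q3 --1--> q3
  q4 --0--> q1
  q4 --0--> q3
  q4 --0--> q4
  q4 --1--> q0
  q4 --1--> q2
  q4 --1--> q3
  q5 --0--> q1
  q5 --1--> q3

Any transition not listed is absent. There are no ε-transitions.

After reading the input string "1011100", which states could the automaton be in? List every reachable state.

Start in {q0}.
Read '1': q0→{q0, q3}; now {q0, q3}.
Read '0': q0→{q0}, q3→∅; now {q0}.
Read '1': q0→{q0, q3}; now {q0, q3}.
Read '1': q0→{q0, q3}, q3→{q1, q3}; now {q0, q1, q3}.
Read '1': q0→{q0, q3}, q1→{q3}, q3→{q1, q3}; now {q0, q1, q3}.
Read '0': q0→{q0}, q1→{q2}, q3→∅; now {q0, q2}.
Read '0': q0→{q0}, q2→{q3}; now {q0, q3}.

{q0, q3}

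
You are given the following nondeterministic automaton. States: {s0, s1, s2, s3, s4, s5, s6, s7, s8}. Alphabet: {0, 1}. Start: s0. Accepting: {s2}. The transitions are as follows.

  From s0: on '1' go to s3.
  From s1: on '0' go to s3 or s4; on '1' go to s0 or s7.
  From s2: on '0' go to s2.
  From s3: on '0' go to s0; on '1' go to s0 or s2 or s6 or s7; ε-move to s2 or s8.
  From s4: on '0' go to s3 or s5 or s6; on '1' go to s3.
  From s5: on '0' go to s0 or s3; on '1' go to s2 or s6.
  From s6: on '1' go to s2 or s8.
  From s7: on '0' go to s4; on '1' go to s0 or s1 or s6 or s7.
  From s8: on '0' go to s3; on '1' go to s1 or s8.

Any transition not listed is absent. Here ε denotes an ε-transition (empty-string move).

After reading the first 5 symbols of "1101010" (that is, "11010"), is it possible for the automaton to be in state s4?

Yes

Start in {s0}.
Read '1': s0→{s3}; union {s3}; ε-closure = {s2, s3, s8}.
Read '1': s2→∅, s3→{s0, s2, s6, s7}, s8→{s1, s8}; now {s0, s1, s2, s6, s7, s8}.
Read '0': s0→∅, s1→{s3, s4}, s2→{s2}, s6→∅, s7→{s4}, s8→{s3}; union {s2, s3, s4}; ε-closure = {s2, s3, s4, s8}.
Read '1': s2→∅, s3→{s0, s2, s6, s7}, s4→{s3}, s8→{s1, s8}; now {s0, s1, s2, s3, s6, s7, s8}.
Read '0': s0→∅, s1→{s3, s4}, s2→{s2}, s3→{s0}, s6→∅, s7→{s4}, s8→{s3}; union {s0, s2, s3, s4}; ε-closure = {s0, s2, s3, s4, s8}.
State s4 is in {s0, s2, s3, s4, s8}.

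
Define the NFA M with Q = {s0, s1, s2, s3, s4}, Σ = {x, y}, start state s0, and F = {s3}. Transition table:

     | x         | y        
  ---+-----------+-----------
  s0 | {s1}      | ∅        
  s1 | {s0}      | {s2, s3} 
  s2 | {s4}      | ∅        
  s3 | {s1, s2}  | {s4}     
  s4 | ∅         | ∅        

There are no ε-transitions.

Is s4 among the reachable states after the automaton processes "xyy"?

Yes

Start in {s0}.
Read 'x': s0→{s1}; now {s1}.
Read 'y': s1→{s2, s3}; now {s2, s3}.
Read 'y': s2→∅, s3→{s4}; now {s4}.
State s4 is in {s4}.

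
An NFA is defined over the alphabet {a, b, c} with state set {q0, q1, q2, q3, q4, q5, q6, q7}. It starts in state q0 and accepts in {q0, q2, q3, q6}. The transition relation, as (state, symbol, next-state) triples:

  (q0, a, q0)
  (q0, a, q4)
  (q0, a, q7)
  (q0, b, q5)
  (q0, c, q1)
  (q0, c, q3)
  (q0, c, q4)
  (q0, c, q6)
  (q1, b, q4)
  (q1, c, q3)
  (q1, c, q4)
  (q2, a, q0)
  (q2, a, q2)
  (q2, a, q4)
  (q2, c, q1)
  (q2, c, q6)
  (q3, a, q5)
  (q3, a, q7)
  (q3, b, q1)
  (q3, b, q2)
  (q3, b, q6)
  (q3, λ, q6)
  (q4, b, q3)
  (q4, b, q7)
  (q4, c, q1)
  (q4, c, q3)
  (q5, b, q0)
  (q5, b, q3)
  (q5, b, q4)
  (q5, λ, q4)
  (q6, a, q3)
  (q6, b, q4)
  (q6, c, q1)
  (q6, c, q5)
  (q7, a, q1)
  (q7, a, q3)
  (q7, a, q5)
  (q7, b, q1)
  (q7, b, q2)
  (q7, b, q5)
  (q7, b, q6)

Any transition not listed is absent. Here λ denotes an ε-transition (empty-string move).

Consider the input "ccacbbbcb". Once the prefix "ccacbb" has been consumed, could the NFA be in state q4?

Yes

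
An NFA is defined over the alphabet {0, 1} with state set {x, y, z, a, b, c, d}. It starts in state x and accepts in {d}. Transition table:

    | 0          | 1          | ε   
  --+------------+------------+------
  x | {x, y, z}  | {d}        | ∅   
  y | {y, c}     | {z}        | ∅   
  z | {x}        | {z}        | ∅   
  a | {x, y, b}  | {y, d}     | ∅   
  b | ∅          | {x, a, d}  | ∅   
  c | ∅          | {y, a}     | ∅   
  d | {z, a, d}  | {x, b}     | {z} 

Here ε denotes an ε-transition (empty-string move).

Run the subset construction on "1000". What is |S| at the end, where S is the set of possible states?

7

Start in {x}.
Read '1': x→{d}; union {d}; ε-closure = {z, d}.
Read '0': z→{x}, d→{z, a, d}; now {x, z, a, d}.
Read '0': x→{x, y, z}, z→{x}, a→{x, y, b}, d→{z, a, d}; now {x, y, z, a, b, d}.
Read '0': x→{x, y, z}, y→{y, c}, z→{x}, a→{x, y, b}, b→∅, d→{z, a, d}; now {x, y, z, a, b, c, d}.
That set has 7 states.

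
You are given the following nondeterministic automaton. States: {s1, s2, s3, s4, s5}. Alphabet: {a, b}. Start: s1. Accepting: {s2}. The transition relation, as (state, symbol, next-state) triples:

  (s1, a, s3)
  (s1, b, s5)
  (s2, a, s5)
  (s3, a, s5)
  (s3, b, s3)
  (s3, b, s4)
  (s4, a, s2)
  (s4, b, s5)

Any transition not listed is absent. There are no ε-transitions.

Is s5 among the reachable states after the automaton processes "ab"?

No

Start in {s1}.
Read 'a': s1→{s3}; now {s3}.
Read 'b': s3→{s3, s4}; now {s3, s4}.
State s5 is not in {s3, s4}.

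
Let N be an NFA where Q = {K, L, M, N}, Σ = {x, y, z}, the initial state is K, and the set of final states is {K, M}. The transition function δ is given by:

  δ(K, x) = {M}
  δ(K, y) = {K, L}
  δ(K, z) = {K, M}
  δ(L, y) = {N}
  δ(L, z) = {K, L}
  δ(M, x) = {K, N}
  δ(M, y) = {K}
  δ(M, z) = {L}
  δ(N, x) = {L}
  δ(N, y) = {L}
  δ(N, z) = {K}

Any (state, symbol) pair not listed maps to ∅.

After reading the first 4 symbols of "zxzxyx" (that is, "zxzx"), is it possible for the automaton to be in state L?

No

Start in {K}.
Read 'z': K→{K, M}; now {K, M}.
Read 'x': K→{M}, M→{K, N}; now {K, M, N}.
Read 'z': K→{K, M}, M→{L}, N→{K}; now {K, L, M}.
Read 'x': K→{M}, L→∅, M→{K, N}; now {K, M, N}.
State L is not in {K, M, N}.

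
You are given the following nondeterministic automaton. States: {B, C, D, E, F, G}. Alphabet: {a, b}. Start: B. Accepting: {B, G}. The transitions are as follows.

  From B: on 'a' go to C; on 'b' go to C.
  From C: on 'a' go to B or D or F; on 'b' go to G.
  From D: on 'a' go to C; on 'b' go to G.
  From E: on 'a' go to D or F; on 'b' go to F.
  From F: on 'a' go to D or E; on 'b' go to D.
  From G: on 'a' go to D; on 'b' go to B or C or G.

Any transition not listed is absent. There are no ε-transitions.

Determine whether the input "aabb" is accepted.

Start in {B}.
Read 'a': {B} → {C}.
Read 'a': {C} → {B, D, F}.
Read 'b': {B, D, F} → {C, D, G}.
Read 'b': {C, D, G} → {B, C, G}.
The final set {B, C, G} contains the accepting states B, G.

Yes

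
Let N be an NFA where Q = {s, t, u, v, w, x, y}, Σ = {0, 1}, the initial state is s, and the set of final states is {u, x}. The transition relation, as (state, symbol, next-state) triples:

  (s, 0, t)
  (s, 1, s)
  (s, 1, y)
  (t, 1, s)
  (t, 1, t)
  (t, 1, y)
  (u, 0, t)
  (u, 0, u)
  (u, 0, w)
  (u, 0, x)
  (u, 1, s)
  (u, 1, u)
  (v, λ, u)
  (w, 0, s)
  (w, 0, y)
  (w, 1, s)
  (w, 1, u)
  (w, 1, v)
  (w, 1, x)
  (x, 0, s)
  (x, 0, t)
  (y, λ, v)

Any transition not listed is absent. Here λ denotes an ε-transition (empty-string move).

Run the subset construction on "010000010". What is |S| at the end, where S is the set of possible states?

Start in {s}.
Read '0': {s} → {t}.
Read '1': {t} → {s, t, u, v, y}.
Read '0': {s, t, u, v, y} → {t, u, w, x}.
Read '0': {t, u, w, x} → {s, t, u, v, w, x, y}.
Read '0': {s, t, u, v, w, x, y} → {s, t, u, v, w, x, y}.
Read '0': {s, t, u, v, w, x, y} → {s, t, u, v, w, x, y}.
Read '0': {s, t, u, v, w, x, y} → {s, t, u, v, w, x, y}.
Read '1': {s, t, u, v, w, x, y} → {s, t, u, v, x, y}.
Read '0': {s, t, u, v, x, y} → {s, t, u, w, x}.
That set has 5 states.

5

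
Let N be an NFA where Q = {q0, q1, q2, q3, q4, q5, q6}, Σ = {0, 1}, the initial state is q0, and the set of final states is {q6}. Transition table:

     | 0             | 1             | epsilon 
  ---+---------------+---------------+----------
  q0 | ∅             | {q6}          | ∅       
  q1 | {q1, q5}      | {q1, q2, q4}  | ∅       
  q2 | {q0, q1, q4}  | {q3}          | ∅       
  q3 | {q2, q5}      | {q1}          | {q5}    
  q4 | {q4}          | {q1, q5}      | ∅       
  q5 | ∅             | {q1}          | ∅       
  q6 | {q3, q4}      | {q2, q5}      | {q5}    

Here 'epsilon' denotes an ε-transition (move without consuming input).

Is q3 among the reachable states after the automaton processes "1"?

No

Start in {q0}.
Read '1': q0→{q6}; union {q6}; ε-closure = {q5, q6}.
State q3 is not in {q5, q6}.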